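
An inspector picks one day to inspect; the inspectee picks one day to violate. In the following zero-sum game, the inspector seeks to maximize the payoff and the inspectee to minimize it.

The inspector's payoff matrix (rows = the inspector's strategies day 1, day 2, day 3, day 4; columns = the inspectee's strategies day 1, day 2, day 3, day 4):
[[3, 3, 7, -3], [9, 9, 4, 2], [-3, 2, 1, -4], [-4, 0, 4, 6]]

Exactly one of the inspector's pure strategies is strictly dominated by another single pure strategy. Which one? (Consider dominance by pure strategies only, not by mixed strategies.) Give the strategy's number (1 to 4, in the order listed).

Compare day 3 with day 1: 3 > -3, 3 > 2, 7 > 1, -3 > -4.
So day 1 strictly dominates day 3 for the inspector; day 3 is strictly dominated.

3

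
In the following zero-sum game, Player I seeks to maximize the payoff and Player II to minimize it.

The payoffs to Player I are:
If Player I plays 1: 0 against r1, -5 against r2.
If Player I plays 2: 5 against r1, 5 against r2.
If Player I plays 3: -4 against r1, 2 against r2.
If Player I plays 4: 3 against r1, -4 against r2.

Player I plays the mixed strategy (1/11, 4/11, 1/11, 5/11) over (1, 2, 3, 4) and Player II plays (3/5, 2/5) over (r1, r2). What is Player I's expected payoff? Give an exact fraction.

Against (3/5, 2/5), each row's expected payoff is 1: -2; 2: 5; 3: -8/5; 4: 1/5.
Taking the (1/11, 4/11, 1/11, 5/11)-weighted average: (1/11)·(-2) + (4/11)·(5) + (1/11)·(-8/5) + (5/11)·(1/5) = 87/55.

87/55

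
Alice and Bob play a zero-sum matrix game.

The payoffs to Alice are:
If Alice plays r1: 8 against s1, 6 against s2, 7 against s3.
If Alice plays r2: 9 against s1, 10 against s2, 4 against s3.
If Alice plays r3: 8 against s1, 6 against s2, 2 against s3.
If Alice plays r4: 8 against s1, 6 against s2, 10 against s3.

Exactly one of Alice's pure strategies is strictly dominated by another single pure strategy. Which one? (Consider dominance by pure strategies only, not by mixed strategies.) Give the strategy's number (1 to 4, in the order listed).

3

Compare r3 with r2: 9 > 8, 10 > 6, 4 > 2.
So r2 strictly dominates r3 for Alice; r3 is strictly dominated.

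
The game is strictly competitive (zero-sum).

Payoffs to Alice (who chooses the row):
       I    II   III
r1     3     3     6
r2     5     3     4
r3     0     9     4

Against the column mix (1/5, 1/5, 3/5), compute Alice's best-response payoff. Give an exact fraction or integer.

r1: (3)·(1/5) + (3)·(1/5) + (6)·(3/5) = 24/5.
r2: (5)·(1/5) + (3)·(1/5) + (4)·(3/5) = 4.
r3: (0)·(1/5) + (9)·(1/5) + (4)·(3/5) = 21/5.
The best pure response is r1 with expected payoff 24/5.

24/5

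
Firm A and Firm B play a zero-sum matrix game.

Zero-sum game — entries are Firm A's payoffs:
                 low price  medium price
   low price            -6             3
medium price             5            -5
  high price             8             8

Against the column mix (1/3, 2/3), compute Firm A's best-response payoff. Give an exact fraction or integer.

low price: (-6)·(1/3) + (3)·(2/3) = 0.
medium price: (5)·(1/3) + (-5)·(2/3) = -5/3.
high price: (8)·(1/3) + (8)·(2/3) = 8.
The best pure response is high price with expected payoff 8.

8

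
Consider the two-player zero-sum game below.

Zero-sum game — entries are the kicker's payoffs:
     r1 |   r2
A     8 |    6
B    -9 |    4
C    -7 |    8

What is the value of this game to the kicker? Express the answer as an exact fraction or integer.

Row B is strictly dominated by row C, so the kicker never plays it.
The remaining 2×2 game on (A, C) × (r1, r2) has no saddle point. Let the kicker play A with probability p; indifference gives 8p − 7(1−p) = 6p + 8(1−p), so p = 15/17.
Similarly the goalkeeper's optimal q on r1 is 2/17, and the value is 8·(2/17) + (6)·(15/17) = 106/17.

106/17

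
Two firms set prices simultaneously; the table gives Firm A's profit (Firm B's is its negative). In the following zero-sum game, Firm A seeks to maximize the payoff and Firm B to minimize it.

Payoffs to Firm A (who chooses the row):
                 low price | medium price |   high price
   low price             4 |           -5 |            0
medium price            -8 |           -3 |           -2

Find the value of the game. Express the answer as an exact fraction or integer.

Column high price is strictly dominated by medium price for Firm B (it gives Firm A more in every row).
The remaining 2×2 game on (low price, medium price) × (low price, medium price) has no saddle point. Let Firm A play low price with probability p; indifference gives 4p − 8(1−p) = −5p − 3(1−p), so p = 5/14.
Similarly Firm B's optimal q on low price is 1/7, and the value is 4·(1/7) + (-5)·(6/7) = -26/7.

-26/7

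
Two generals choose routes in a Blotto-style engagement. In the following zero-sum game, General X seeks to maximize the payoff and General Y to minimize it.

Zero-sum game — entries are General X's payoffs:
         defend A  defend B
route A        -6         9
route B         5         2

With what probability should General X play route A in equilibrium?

Row minima are -6 and 2, so General X's maximin is 2; column maxima are 5 and 9, so General Y's minimax is 5. These differ, so the equilibrium is in mixed strategies.
Let General X play route A with probability p. General Y is indifferent when −6p + 5(1−p) = 9p + 2(1−p), giving p = 1/6.

1/6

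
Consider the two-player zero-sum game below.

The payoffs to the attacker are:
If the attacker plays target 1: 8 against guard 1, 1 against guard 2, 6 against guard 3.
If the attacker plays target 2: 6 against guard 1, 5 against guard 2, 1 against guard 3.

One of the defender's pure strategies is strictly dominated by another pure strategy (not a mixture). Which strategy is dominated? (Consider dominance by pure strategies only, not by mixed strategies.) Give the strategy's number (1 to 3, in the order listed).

The defender prefers columns that give the attacker less. Compare guard 1 with guard 2: 1 < 8, 5 < 6.
So guard 2 strictly dominates guard 1 for the defender; guard 1 is strictly dominated.

1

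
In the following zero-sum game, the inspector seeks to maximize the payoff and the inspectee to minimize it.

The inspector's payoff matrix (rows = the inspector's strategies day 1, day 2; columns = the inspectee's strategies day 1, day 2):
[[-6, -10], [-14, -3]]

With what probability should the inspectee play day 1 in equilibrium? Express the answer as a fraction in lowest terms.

Row minima are -10 and -14, so the inspector's maximin is -10; column maxima are -6 and -3, so the inspectee's minimax is -6. These differ, so the equilibrium is in mixed strategies.
Let the inspectee play day 1 with probability q. The inspector is indifferent when −6q − 10(1−q) = −14q − 3(1−q), giving q = 7/15.

7/15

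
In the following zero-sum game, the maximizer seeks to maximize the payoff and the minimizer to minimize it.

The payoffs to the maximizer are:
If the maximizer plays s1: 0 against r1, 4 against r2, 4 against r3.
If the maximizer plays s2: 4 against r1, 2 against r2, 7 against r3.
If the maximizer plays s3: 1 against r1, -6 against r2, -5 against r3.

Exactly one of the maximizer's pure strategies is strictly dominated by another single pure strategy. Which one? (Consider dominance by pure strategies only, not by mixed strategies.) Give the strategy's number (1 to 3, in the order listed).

Compare s3 with s2: 4 > 1, 2 > -6, 7 > -5.
So s2 strictly dominates s3 for the maximizer; s3 is strictly dominated.

3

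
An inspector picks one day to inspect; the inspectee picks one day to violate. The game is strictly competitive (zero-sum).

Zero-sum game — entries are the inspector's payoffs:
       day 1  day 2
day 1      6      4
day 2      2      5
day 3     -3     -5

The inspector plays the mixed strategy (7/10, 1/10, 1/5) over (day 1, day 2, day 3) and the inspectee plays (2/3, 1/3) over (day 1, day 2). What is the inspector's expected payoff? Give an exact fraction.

Against (2/3, 1/3), each row's expected payoff is day 1: 16/3; day 2: 3; day 3: -11/3.
Taking the (7/10, 1/10, 1/5)-weighted average: (7/10)·(16/3) + (1/10)·(3) + (1/5)·(-11/3) = 33/10.

33/10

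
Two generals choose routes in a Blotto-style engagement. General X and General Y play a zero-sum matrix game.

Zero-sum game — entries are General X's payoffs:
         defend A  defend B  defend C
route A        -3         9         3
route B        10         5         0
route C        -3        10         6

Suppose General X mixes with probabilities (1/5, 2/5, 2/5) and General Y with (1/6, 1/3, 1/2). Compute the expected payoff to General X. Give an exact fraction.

Against (1/6, 1/3, 1/2), each row's expected payoff is route A: 4; route B: 10/3; route C: 35/6.
Taking the (1/5, 2/5, 2/5)-weighted average: (1/5)·(4) + (2/5)·(10/3) + (2/5)·(35/6) = 67/15.

67/15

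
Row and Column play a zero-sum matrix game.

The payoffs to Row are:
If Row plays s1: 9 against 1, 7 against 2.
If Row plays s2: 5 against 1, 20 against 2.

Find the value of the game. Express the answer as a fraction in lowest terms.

145/17

Row minima are 7 and 5, so Row's maximin is 7; column maxima are 9 and 20, so Column's minimax is 9. These differ, so the equilibrium is in mixed strategies.
Let Row play s1 with probability p. Column is indifferent when 9p + 5(1−p) = 7p + 20(1−p), giving p = 15/17.
Let Column play 1 with probability q. Row is indifferent when 9q + 7(1−q) = 5q + 20(1−q), giving q = 13/17.
The value is 9·(13/17) + (7)·(4/17) = 145/17.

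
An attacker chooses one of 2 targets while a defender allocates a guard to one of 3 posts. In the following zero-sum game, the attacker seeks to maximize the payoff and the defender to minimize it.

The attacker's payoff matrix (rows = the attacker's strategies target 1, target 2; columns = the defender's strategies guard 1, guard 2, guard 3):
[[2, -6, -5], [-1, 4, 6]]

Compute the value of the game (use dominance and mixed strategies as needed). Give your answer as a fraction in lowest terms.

2/13

Column guard 3 is strictly dominated by guard 2 for the defender (it gives the attacker more in every row).
The remaining 2×2 game on (target 1, target 2) × (guard 1, guard 2) has no saddle point. Let the attacker play target 1 with probability p; indifference gives 2p − (1−p) = −6p + 4(1−p), so p = 5/13.
Similarly the defender's optimal q on guard 1 is 10/13, and the value is 2·(10/13) + (-6)·(3/13) = 2/13.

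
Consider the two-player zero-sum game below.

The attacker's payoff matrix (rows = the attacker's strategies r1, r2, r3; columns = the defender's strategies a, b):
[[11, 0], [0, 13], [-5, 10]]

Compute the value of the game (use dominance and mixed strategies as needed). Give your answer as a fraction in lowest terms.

Row r3 is strictly dominated by row r2, so the attacker never plays it.
The remaining 2×2 game on (r1, r2) × (a, b) has no saddle point. Let the attacker play r1 with probability p; indifference gives 11p = 13(1−p), so p = 13/24.
Similarly the defender's optimal q on a is 13/24, and the value is 11·(13/24) + (0)·(11/24) = 143/24.

143/24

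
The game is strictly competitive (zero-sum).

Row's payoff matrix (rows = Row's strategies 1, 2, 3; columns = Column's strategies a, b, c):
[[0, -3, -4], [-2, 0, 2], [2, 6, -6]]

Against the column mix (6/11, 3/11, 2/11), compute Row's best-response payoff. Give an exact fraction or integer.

1: (0)·(6/11) + (-3)·(3/11) + (-4)·(2/11) = -17/11.
2: (-2)·(6/11) + (0)·(3/11) + (2)·(2/11) = -8/11.
3: (2)·(6/11) + (6)·(3/11) + (-6)·(2/11) = 18/11.
The best pure response is 3 with expected payoff 18/11.

18/11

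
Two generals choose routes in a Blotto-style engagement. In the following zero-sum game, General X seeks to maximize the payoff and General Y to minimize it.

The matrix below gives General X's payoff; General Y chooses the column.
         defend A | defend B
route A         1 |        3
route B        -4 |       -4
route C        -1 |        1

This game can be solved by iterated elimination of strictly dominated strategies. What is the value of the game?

1

Row route B is strictly dominated by row route A (1>-4, 3>-4); eliminate route B.
Row route C is strictly dominated by row route A (1>-1, 3>1); eliminate route C.
Column defend B is strictly dominated by defend A for General Y (1<3); eliminate defend B.
Only (route A, defend A) remains, with payoff 1.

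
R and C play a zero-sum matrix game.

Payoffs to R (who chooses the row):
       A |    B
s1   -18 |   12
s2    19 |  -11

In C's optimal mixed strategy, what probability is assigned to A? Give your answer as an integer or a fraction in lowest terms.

Row minima are -18 and -11, so R's maximin is -11; column maxima are 19 and 12, so C's minimax is 12. These differ, so the equilibrium is in mixed strategies.
Let C play A with probability q. R is indifferent when −18q + 12(1−q) = 19q − 11(1−q), giving q = 23/60.

23/60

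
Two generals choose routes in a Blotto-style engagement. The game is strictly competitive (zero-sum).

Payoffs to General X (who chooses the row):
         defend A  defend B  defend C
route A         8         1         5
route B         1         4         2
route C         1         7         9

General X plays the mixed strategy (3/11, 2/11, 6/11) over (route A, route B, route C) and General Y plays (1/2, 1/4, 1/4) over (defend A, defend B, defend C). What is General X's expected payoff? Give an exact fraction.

95/22

Against (1/2, 1/4, 1/4), each row's expected payoff is route A: 11/2; route B: 2; route C: 9/2.
Taking the (3/11, 2/11, 6/11)-weighted average: (3/11)·(11/2) + (2/11)·(2) + (6/11)·(9/2) = 95/22.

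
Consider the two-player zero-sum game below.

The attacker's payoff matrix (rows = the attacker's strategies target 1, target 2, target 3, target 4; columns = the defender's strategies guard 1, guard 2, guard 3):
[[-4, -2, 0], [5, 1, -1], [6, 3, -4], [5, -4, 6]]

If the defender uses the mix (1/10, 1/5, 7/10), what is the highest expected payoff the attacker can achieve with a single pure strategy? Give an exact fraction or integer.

39/10

target 1: (-4)·(1/10) + (-2)·(1/5) + (0)·(7/10) = -4/5.
target 2: (5)·(1/10) + (1)·(1/5) + (-1)·(7/10) = 0.
target 3: (6)·(1/10) + (3)·(1/5) + (-4)·(7/10) = -8/5.
target 4: (5)·(1/10) + (-4)·(1/5) + (6)·(7/10) = 39/10.
The best pure response is target 4 with expected payoff 39/10.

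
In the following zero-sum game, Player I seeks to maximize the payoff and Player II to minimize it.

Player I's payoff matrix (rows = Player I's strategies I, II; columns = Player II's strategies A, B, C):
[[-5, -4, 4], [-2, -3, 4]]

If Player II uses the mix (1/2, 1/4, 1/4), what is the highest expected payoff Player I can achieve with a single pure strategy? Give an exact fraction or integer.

I: (-5)·(1/2) + (-4)·(1/4) + (4)·(1/4) = -5/2.
II: (-2)·(1/2) + (-3)·(1/4) + (4)·(1/4) = -3/4.
The best pure response is II with expected payoff -3/4.

-3/4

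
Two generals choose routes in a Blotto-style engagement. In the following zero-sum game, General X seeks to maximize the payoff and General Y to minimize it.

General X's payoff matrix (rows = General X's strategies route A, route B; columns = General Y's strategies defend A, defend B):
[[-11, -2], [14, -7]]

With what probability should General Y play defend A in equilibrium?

1/6

Row minima are -11 and -7, so General X's maximin is -7; column maxima are 14 and -2, so General Y's minimax is -2. These differ, so the equilibrium is in mixed strategies.
Let General Y play defend A with probability q. General X is indifferent when −11q − 2(1−q) = 14q − 7(1−q), giving q = 1/6.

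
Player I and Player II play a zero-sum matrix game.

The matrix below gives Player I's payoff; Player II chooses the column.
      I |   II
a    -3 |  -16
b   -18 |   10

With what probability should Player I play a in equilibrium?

28/41

Row minima are -16 and -18, so Player I's maximin is -16; column maxima are -3 and 10, so Player II's minimax is -3. These differ, so the equilibrium is in mixed strategies.
Let Player I play a with probability p. Player II is indifferent when −3p − 18(1−p) = −16p + 10(1−p), giving p = 28/41.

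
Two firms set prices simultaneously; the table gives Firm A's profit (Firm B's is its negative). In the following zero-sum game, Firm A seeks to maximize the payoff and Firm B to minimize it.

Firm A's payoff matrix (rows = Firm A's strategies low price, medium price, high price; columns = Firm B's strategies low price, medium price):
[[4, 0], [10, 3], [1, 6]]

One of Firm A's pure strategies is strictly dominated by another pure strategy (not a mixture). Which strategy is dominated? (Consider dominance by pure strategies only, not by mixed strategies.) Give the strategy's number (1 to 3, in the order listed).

1

Compare low price with medium price: 10 > 4, 3 > 0.
So medium price strictly dominates low price for Firm A; low price is strictly dominated.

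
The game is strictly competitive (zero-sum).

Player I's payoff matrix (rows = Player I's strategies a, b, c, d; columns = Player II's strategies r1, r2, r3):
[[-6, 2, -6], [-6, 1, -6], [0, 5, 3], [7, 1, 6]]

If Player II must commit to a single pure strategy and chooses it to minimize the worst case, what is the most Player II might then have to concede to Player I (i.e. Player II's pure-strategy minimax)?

5

The worst case (largest entry) in each column is r1: 7, r2: 5, r3: 6.
The best (smallest) of these is 5.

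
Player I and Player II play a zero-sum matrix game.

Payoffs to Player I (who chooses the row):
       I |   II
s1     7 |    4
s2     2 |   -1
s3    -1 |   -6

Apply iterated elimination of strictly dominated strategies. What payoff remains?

Column I is strictly dominated by II for Player II (4<7, -1<2, -6<-1); eliminate I.
Row s3 is strictly dominated by row s1 (4>-6); eliminate s3.
Row s2 is strictly dominated by row s1 (4>-1); eliminate s2.
Only (s1, II) remains, with payoff 4.

4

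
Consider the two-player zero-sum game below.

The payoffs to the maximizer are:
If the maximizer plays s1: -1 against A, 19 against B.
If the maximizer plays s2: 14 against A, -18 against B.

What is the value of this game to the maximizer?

Row minima are -1 and -18, so the maximizer's maximin is -1; column maxima are 14 and 19, so the minimizer's minimax is 14. These differ, so the equilibrium is in mixed strategies.
Let the maximizer play s1 with probability p. The minimizer is indifferent when −p + 14(1−p) = 19p − 18(1−p), giving p = 8/13.
Let the minimizer play A with probability q. The maximizer is indifferent when −q + 19(1−q) = 14q − 18(1−q), giving q = 37/52.
The value is -1·(37/52) + (19)·(15/52) = 62/13.

62/13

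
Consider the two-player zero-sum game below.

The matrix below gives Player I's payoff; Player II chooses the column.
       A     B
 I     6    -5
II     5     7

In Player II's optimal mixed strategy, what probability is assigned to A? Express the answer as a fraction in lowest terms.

12/13

Row minima are -5 and 5, so Player I's maximin is 5; column maxima are 6 and 7, so Player II's minimax is 6. These differ, so the equilibrium is in mixed strategies.
Let Player II play A with probability q. Player I is indifferent when 6q − 5(1−q) = 5q + 7(1−q), giving q = 12/13.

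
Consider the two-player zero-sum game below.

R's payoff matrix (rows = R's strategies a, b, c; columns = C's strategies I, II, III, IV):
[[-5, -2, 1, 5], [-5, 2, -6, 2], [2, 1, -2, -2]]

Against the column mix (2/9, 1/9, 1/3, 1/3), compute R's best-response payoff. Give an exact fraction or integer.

2/3

a: (-5)·(2/9) + (-2)·(1/9) + (1)·(1/3) + (5)·(1/3) = 2/3.
b: (-5)·(2/9) + (2)·(1/9) + (-6)·(1/3) + (2)·(1/3) = -20/9.
c: (2)·(2/9) + (1)·(1/9) + (-2)·(1/3) + (-2)·(1/3) = -7/9.
The best pure response is a with expected payoff 2/3.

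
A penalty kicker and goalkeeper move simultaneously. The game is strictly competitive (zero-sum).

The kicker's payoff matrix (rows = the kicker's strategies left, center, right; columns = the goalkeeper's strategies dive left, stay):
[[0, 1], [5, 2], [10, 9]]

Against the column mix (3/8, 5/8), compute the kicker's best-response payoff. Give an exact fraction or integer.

left: (0)·(3/8) + (1)·(5/8) = 5/8.
center: (5)·(3/8) + (2)·(5/8) = 25/8.
right: (10)·(3/8) + (9)·(5/8) = 75/8.
The best pure response is right with expected payoff 75/8.

75/8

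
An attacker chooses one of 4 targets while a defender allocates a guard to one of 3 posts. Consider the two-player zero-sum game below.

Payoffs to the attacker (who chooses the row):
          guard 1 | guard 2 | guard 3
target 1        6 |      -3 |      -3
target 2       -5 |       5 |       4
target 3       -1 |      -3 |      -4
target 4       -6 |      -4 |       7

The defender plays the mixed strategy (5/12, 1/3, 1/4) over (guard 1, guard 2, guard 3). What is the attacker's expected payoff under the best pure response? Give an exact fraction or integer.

3/4

target 1: (6)·(5/12) + (-3)·(1/3) + (-3)·(1/4) = 3/4.
target 2: (-5)·(5/12) + (5)·(1/3) + (4)·(1/4) = 7/12.
target 3: (-1)·(5/12) + (-3)·(1/3) + (-4)·(1/4) = -29/12.
target 4: (-6)·(5/12) + (-4)·(1/3) + (7)·(1/4) = -25/12.
The best pure response is target 1 with expected payoff 3/4.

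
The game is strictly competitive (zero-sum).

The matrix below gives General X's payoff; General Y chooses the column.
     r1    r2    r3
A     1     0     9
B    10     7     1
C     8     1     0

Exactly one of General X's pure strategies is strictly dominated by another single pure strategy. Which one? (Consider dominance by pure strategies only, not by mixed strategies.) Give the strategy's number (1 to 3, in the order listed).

Compare C with B: 10 > 8, 7 > 1, 1 > 0.
So B strictly dominates C for General X; C is strictly dominated.

3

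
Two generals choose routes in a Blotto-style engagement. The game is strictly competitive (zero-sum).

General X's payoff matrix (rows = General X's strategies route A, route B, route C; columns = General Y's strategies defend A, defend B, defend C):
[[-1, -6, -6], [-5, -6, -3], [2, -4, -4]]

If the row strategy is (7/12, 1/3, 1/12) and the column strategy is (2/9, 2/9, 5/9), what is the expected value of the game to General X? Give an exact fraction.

Against (2/9, 2/9, 5/9), each row's expected payoff is route A: -44/9; route B: -37/9; route C: -8/3.
Taking the (7/12, 1/3, 1/12)-weighted average: (7/12)·(-44/9) + (1/3)·(-37/9) + (1/12)·(-8/3) = -40/9.

-40/9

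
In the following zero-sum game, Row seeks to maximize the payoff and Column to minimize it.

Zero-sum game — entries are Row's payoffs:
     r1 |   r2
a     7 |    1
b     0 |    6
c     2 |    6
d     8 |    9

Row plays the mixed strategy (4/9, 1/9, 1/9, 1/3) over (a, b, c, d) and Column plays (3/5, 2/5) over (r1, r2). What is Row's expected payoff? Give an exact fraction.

Against (3/5, 2/5), each row's expected payoff is a: 23/5; b: 12/5; c: 18/5; d: 42/5.
Taking the (4/9, 1/9, 1/9, 1/3)-weighted average: (4/9)·(23/5) + (1/9)·(12/5) + (1/9)·(18/5) + (1/3)·(42/5) = 248/45.

248/45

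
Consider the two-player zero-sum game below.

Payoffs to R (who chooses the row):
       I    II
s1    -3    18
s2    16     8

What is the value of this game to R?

Row minima are -3 and 8, so R's maximin is 8; column maxima are 16 and 18, so C's minimax is 16. These differ, so the equilibrium is in mixed strategies.
Let R play s1 with probability p. C is indifferent when −3p + 16(1−p) = 18p + 8(1−p), giving p = 8/29.
Let C play I with probability q. R is indifferent when −3q + 18(1−q) = 16q + 8(1−q), giving q = 10/29.
The value is -3·(10/29) + (18)·(19/29) = 312/29.

312/29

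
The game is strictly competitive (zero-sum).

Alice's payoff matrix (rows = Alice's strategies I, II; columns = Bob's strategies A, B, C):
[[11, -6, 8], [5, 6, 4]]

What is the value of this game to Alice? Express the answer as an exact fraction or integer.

9/2

Column A is strictly dominated by C for Bob (it gives Alice more in every row).
The remaining 2×2 game on (I, II) × (B, C) has no saddle point. Let Alice play I with probability p; indifference gives −6p + 6(1−p) = 8p + 4(1−p), so p = 1/8.
Similarly Bob's optimal q on B is 1/4, and the value is -6·(1/4) + (8)·(3/4) = 9/2.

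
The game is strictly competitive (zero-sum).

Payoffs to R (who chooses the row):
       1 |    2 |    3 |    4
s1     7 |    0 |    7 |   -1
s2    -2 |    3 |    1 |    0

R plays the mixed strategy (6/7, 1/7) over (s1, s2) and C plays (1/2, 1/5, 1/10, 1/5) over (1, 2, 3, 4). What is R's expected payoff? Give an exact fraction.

237/70

Against (1/2, 1/5, 1/10, 1/5), each row's expected payoff is s1: 4; s2: -3/10.
Taking the (6/7, 1/7)-weighted average: (6/7)·(4) + (1/7)·(-3/10) = 237/70.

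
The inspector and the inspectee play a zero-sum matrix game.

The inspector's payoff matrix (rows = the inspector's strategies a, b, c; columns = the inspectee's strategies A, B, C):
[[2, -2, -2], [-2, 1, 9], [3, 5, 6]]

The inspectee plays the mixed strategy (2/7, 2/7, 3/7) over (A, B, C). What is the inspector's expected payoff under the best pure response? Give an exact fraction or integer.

a: (2)·(2/7) + (-2)·(2/7) + (-2)·(3/7) = -6/7.
b: (-2)·(2/7) + (1)·(2/7) + (9)·(3/7) = 25/7.
c: (3)·(2/7) + (5)·(2/7) + (6)·(3/7) = 34/7.
The best pure response is c with expected payoff 34/7.

34/7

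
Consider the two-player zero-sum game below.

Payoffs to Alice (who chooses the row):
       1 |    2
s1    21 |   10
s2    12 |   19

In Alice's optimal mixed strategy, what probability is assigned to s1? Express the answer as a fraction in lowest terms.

Row minima are 10 and 12, so Alice's maximin is 12; column maxima are 21 and 19, so Bob's minimax is 19. These differ, so the equilibrium is in mixed strategies.
Let Alice play s1 with probability p. Bob is indifferent when 21p + 12(1−p) = 10p + 19(1−p), giving p = 7/18.

7/18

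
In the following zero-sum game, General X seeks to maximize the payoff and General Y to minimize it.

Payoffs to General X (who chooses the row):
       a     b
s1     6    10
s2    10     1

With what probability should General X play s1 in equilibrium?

9/13

Row minima are 6 and 1, so General X's maximin is 6; column maxima are 10 and 10, so General Y's minimax is 10. These differ, so the equilibrium is in mixed strategies.
Let General X play s1 with probability p. General Y is indifferent when 6p + 10(1−p) = 10p + (1−p), giving p = 9/13.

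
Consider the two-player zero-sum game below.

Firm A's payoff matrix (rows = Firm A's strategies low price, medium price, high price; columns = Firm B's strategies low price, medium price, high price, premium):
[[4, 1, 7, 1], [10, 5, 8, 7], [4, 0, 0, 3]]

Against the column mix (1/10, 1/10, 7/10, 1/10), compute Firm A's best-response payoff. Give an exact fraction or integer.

low price: (4)·(1/10) + (1)·(1/10) + (7)·(7/10) + (1)·(1/10) = 11/2.
medium price: (10)·(1/10) + (5)·(1/10) + (8)·(7/10) + (7)·(1/10) = 39/5.
high price: (4)·(1/10) + (0)·(1/10) + (0)·(7/10) + (3)·(1/10) = 7/10.
The best pure response is medium price with expected payoff 39/5.

39/5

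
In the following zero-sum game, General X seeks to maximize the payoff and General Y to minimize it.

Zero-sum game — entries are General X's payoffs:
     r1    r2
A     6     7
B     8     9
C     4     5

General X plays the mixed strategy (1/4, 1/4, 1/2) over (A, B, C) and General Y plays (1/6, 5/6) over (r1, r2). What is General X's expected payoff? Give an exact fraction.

Against (1/6, 5/6), each row's expected payoff is A: 41/6; B: 53/6; C: 29/6.
Taking the (1/4, 1/4, 1/2)-weighted average: (1/4)·(41/6) + (1/4)·(53/6) + (1/2)·(29/6) = 19/3.

19/3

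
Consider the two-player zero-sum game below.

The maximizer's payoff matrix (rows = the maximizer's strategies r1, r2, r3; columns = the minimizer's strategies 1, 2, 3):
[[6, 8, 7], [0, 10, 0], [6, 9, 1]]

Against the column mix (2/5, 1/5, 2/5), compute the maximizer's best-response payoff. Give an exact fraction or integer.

r1: (6)·(2/5) + (8)·(1/5) + (7)·(2/5) = 34/5.
r2: (0)·(2/5) + (10)·(1/5) + (0)·(2/5) = 2.
r3: (6)·(2/5) + (9)·(1/5) + (1)·(2/5) = 23/5.
The best pure response is r1 with expected payoff 34/5.

34/5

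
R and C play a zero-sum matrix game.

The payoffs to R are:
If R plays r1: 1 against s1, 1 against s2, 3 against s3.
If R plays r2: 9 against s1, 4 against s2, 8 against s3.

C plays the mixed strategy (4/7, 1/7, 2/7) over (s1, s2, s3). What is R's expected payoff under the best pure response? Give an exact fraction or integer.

8

r1: (1)·(4/7) + (1)·(1/7) + (3)·(2/7) = 11/7.
r2: (9)·(4/7) + (4)·(1/7) + (8)·(2/7) = 8.
The best pure response is r2 with expected payoff 8.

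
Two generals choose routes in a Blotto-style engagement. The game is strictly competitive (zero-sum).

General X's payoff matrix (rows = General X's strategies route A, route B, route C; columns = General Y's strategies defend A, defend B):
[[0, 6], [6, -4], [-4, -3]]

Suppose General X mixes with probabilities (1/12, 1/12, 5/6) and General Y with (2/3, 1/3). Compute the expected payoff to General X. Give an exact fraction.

Against (2/3, 1/3), each row's expected payoff is route A: 2; route B: 8/3; route C: -11/3.
Taking the (1/12, 1/12, 5/6)-weighted average: (1/12)·(2) + (1/12)·(8/3) + (5/6)·(-11/3) = -8/3.

-8/3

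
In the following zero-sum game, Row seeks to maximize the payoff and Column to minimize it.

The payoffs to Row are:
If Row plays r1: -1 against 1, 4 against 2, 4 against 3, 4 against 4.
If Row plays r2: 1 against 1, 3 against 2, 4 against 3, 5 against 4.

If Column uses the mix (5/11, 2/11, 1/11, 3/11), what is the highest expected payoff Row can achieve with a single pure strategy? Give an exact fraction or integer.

r1: (-1)·(5/11) + (4)·(2/11) + (4)·(1/11) + (4)·(3/11) = 19/11.
r2: (1)·(5/11) + (3)·(2/11) + (4)·(1/11) + (5)·(3/11) = 30/11.
The best pure response is r2 with expected payoff 30/11.

30/11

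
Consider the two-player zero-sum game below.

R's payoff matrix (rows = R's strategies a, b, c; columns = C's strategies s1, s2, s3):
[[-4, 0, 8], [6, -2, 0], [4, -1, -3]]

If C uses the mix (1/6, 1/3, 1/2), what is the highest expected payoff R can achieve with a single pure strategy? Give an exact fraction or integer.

10/3

a: (-4)·(1/6) + (0)·(1/3) + (8)·(1/2) = 10/3.
b: (6)·(1/6) + (-2)·(1/3) + (0)·(1/2) = 1/3.
c: (4)·(1/6) + (-1)·(1/3) + (-3)·(1/2) = -7/6.
The best pure response is a with expected payoff 10/3.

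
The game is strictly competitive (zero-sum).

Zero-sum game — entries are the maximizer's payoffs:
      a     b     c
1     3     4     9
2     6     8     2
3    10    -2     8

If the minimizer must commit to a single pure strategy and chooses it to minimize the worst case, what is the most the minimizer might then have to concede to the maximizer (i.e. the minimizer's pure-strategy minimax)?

8

The worst case (largest entry) in each column is a: 10, b: 8, c: 9.
The best (smallest) of these is 8.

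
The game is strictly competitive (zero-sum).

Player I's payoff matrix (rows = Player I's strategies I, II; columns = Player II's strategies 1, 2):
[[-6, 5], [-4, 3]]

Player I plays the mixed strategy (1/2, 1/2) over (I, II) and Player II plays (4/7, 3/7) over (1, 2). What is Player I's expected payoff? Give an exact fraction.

Against (4/7, 3/7), each row's expected payoff is I: -9/7; II: -1.
Taking the (1/2, 1/2)-weighted average: (1/2)·(-9/7) + (1/2)·(-1) = -8/7.

-8/7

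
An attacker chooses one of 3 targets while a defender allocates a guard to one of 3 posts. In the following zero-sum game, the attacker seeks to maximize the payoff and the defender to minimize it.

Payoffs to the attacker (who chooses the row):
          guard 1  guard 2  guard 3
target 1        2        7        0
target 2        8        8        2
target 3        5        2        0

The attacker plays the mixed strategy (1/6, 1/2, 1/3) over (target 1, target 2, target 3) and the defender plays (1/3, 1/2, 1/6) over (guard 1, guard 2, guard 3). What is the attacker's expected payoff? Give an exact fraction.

Against (1/3, 1/2, 1/6), each row's expected payoff is target 1: 25/6; target 2: 7; target 3: 8/3.
Taking the (1/6, 1/2, 1/3)-weighted average: (1/6)·(25/6) + (1/2)·(7) + (1/3)·(8/3) = 61/12.

61/12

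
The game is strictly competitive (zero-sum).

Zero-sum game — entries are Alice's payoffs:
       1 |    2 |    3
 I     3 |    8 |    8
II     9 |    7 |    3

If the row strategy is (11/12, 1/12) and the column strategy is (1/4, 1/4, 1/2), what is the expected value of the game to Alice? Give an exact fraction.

Against (1/4, 1/4, 1/2), each row's expected payoff is I: 27/4; II: 11/2.
Taking the (11/12, 1/12)-weighted average: (11/12)·(27/4) + (1/12)·(11/2) = 319/48.

319/48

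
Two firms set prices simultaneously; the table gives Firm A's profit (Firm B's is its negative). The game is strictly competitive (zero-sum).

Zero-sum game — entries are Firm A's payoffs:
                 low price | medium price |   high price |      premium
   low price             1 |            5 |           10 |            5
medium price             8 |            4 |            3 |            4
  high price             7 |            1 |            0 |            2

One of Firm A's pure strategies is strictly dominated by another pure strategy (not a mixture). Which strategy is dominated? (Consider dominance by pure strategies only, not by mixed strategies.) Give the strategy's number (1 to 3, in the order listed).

Compare high price with medium price: 8 > 7, 4 > 1, 3 > 0, 4 > 2.
So medium price strictly dominates high price for Firm A; high price is strictly dominated.

3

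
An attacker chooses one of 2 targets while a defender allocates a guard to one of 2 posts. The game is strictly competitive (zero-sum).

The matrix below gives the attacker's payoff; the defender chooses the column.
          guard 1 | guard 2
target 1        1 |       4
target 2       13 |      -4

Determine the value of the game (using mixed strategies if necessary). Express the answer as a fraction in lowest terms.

Row minima are 1 and -4, so the attacker's maximin is 1; column maxima are 13 and 4, so the defender's minimax is 4. These differ, so the equilibrium is in mixed strategies.
Let the attacker play target 1 with probability p. The defender is indifferent when p + 13(1−p) = 4p − 4(1−p), giving p = 17/20.
Let the defender play guard 1 with probability q. The attacker is indifferent when q + 4(1−q) = 13q − 4(1−q), giving q = 2/5.
The value is 1·(2/5) + (4)·(3/5) = 14/5.

14/5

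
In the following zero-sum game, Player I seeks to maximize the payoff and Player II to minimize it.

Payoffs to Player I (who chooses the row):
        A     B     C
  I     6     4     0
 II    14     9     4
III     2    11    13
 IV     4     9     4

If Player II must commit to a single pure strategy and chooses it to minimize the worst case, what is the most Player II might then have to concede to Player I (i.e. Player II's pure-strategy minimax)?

11

The worst case (largest entry) in each column is A: 14, B: 11, C: 13.
The best (smallest) of these is 11.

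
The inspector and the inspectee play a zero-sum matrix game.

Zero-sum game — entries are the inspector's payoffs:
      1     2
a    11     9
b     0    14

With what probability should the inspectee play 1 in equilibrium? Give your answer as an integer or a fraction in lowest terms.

5/16

Row minima are 9 and 0, so the inspector's maximin is 9; column maxima are 11 and 14, so the inspectee's minimax is 11. These differ, so the equilibrium is in mixed strategies.
Let the inspectee play 1 with probability q. The inspector is indifferent when 11q + 9(1−q) = 14(1−q), giving q = 5/16.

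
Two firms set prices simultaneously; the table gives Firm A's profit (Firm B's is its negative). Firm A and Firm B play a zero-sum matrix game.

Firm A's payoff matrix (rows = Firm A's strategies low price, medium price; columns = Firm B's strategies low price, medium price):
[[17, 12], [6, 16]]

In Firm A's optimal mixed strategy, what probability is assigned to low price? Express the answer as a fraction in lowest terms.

2/3

Row minima are 12 and 6, so Firm A's maximin is 12; column maxima are 17 and 16, so Firm B's minimax is 16. These differ, so the equilibrium is in mixed strategies.
Let Firm A play low price with probability p. Firm B is indifferent when 17p + 6(1−p) = 12p + 16(1−p), giving p = 2/3.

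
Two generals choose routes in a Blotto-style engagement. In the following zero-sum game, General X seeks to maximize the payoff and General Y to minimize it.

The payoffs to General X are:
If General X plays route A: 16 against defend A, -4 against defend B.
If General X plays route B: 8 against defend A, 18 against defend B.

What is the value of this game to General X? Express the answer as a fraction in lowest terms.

Row minima are -4 and 8, so General X's maximin is 8; column maxima are 16 and 18, so General Y's minimax is 16. These differ, so the equilibrium is in mixed strategies.
Let General X play route A with probability p. General Y is indifferent when 16p + 8(1−p) = −4p + 18(1−p), giving p = 1/3.
Let General Y play defend A with probability q. General X is indifferent when 16q − 4(1−q) = 8q + 18(1−q), giving q = 11/15.
The value is 16·(11/15) + (-4)·(4/15) = 32/3.

32/3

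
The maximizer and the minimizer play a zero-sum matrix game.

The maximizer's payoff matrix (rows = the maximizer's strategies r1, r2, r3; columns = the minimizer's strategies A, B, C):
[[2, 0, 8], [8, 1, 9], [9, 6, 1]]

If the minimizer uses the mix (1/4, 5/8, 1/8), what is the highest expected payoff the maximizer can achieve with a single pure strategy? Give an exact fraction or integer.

r1: (2)·(1/4) + (0)·(5/8) + (8)·(1/8) = 3/2.
r2: (8)·(1/4) + (1)·(5/8) + (9)·(1/8) = 15/4.
r3: (9)·(1/4) + (6)·(5/8) + (1)·(1/8) = 49/8.
The best pure response is r3 with expected payoff 49/8.

49/8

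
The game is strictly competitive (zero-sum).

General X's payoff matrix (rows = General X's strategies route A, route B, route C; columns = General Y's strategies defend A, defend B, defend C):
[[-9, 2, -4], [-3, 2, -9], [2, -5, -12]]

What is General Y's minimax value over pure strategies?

-4

The worst case (largest entry) in each column is defend A: 2, defend B: 2, defend C: -4.
The best (smallest) of these is -4.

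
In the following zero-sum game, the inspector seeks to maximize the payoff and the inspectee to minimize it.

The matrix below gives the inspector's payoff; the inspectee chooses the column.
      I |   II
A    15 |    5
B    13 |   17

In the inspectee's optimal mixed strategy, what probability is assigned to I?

6/7

Row minima are 5 and 13, so the inspector's maximin is 13; column maxima are 15 and 17, so the inspectee's minimax is 15. These differ, so the equilibrium is in mixed strategies.
Let the inspectee play I with probability q. The inspector is indifferent when 15q + 5(1−q) = 13q + 17(1−q), giving q = 6/7.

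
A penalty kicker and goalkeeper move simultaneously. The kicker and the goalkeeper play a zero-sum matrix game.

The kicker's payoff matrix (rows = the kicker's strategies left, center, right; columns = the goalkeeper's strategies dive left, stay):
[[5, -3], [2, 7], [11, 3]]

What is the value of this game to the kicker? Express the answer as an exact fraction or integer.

Row left is strictly dominated by row right, so the kicker never plays it.
The remaining 2×2 game on (center, right) × (dive left, stay) has no saddle point. Let the kicker play center with probability p; indifference gives 2p + 11(1−p) = 7p + 3(1−p), so p = 8/13.
Similarly the goalkeeper's optimal q on dive left is 4/13, and the value is 2·(4/13) + (7)·(9/13) = 71/13.

71/13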